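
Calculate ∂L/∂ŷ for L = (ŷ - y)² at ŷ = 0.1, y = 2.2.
∂L/∂ŷ = -4.2

∂L/∂ŷ = 2(ŷ - y) = 2(0.1 - 2.2) = 2(-2.1) = -4.2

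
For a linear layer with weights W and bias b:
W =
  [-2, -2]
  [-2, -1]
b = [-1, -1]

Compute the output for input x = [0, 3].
y = [-7, -4]

Wx = [-2×0 + -2×3, -2×0 + -1×3]
   = [-6, -3]
y = Wx + b = [-6 + -1, -3 + -1] = [-7, -4]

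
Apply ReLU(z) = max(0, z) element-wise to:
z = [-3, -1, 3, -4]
h = [0, 0, 3, 0]

ReLU applied element-wise: max(0,-3)=0, max(0,-1)=0, max(0,3)=3, max(0,-4)=0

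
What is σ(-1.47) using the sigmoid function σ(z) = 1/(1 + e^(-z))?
0.1869

sigmoid(-1.47) = 1/(1 + e^(1.47)) = 1/(1 + 4.349) = 0.1869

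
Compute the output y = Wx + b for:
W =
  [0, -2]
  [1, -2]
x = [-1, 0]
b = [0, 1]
y = [0, 0]

Wx = [0×-1 + -2×0, 1×-1 + -2×0]
   = [0, -1]
y = Wx + b = [0 + 0, -1 + 1] = [0, 0]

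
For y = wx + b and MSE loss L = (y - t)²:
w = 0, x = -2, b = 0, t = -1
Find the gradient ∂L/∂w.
∂L/∂w = -4

y = wx + b = (0)(-2) + 0 = 0
∂L/∂y = 2(y - t) = 2(0 - -1) = 2
∂y/∂w = x = -2
∂L/∂w = ∂L/∂y · ∂y/∂w = 2 × -2 = -4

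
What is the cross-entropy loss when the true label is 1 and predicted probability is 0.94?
L = 0.06188

L = -1·log(0.94) - 0·log(0.06) = -log(0.94) = 0.06188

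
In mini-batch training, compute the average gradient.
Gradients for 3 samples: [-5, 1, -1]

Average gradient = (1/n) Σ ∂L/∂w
Average gradient = -1.667

Average = (1/3)(-5 + 1 + -1) = -5/3 = -1.667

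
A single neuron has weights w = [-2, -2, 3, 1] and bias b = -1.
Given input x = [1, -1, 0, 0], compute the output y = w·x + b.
y = -1

y = (-2)(1) + (-2)(-1) + (3)(0) + (1)(0) + -1 = -1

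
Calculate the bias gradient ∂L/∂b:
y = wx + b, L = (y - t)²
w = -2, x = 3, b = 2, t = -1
∂L/∂b = -6

y = wx + b = (-2)(3) + 2 = -4
∂L/∂y = 2(y - t) = 2(-4 - -1) = -6
∂y/∂b = 1
∂L/∂b = ∂L/∂y · ∂y/∂b = -6 × 1 = -6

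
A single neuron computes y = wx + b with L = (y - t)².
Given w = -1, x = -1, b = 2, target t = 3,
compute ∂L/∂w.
∂L/∂w = 0

y = wx + b = (-1)(-1) + 2 = 3
∂L/∂y = 2(y - t) = 2(3 - 3) = 0
∂y/∂w = x = -1
∂L/∂w = ∂L/∂y · ∂y/∂w = 0 × -1 = 0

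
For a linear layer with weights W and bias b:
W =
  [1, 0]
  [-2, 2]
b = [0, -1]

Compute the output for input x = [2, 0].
y = [2, -5]

Wx = [1×2 + 0×0, -2×2 + 2×0]
   = [2, -4]
y = Wx + b = [2 + 0, -4 + -1] = [2, -5]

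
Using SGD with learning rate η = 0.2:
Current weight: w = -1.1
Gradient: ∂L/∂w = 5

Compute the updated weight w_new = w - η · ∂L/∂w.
w_new = -2.1

w_new = w - η·∂L/∂w = -1.1 - 0.2×(5) = -1.1 - (1) = -2.1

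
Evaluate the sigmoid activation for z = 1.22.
0.7721

sigmoid(1.22) = 1/(1 + e^(-1.22)) = 1/(1 + 0.2952) = 0.7721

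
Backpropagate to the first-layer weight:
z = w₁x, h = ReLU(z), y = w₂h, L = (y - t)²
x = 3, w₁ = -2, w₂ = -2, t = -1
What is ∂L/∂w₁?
∂L/∂w₁ = 0

Forward pass:
z = w₁x = -2×3 = -6
h = ReLU(-6) = 0
y = w₂h = -2×0 = 0

Backward pass:
∂L/∂y = 2(y - t) = 2(0 - -1) = 2
∂y/∂h = w₂ = -2
∂h/∂z = 0 (ReLU derivative)
∂z/∂w₁ = x = 3

∂L/∂w₁ = 2 × -2 × 0 × 3 = 0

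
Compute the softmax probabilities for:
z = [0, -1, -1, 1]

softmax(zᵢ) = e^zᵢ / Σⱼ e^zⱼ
p = [0.2245, 0.0826, 0.0826, 0.6103]

exp(z) = [1, 0.3679, 0.3679, 2.718]
Sum = 4.454
p = [0.2245, 0.0826, 0.0826, 0.6103]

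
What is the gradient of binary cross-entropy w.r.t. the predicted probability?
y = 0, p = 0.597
∂L/∂p = 2.481

∂L/∂p = -y/p + (1-y)/(1-p) = 0 + 1/0.403 = 2.481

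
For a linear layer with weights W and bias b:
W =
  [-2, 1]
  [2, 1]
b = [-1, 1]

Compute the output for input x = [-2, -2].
y = [1, -5]

Wx = [-2×-2 + 1×-2, 2×-2 + 1×-2]
   = [2, -6]
y = Wx + b = [2 + -1, -6 + 1] = [1, -5]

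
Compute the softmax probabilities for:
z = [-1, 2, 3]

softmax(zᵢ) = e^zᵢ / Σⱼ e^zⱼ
p = [0.0132, 0.2654, 0.7214]

exp(z) = [0.3679, 7.389, 20.09]
Sum = 27.84
p = [0.0132, 0.2654, 0.7214]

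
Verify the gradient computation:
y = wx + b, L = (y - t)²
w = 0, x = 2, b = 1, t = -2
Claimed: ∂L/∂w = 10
Incorrect

y = (0)(2) + 1 = 1
∂L/∂y = 2(y - t) = 2(1 - -2) = 6
∂y/∂w = x = 2
∂L/∂w = 6 × 2 = 12

Claimed value: 10
Incorrect: The correct gradient is 12.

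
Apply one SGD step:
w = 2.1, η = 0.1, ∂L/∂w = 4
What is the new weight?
w_new = 1.7

w_new = w - η·∂L/∂w = 2.1 - 0.1×(4) = 2.1 - (0.4) = 1.7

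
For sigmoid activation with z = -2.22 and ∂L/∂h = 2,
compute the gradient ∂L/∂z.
∂L/∂z = 0.1767

σ(-2.22) = 0.09797
σ'(-2.22) = σ(-2.22)(1 - σ(-2.22)) = 0.09797 × 0.902 = 0.08837
∂L/∂z = ∂L/∂h · σ'(z) = 2 × 0.08837 = 0.1767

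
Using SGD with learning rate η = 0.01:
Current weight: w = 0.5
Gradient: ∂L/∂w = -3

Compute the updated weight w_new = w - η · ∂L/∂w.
w_new = 0.53

w_new = w - η·∂L/∂w = 0.5 - 0.01×(-3) = 0.5 - (-0.03) = 0.53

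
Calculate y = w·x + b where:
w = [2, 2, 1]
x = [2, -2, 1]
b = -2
y = -1

y = (2)(2) + (2)(-2) + (1)(1) + -2 = -1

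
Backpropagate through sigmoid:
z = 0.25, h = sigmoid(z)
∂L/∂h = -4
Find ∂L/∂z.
∂L/∂z = -0.9845

σ(0.25) = 0.5622
σ'(0.25) = σ(0.25)(1 - σ(0.25)) = 0.5622 × 0.4378 = 0.2461
∂L/∂z = ∂L/∂h · σ'(z) = -4 × 0.2461 = -0.9845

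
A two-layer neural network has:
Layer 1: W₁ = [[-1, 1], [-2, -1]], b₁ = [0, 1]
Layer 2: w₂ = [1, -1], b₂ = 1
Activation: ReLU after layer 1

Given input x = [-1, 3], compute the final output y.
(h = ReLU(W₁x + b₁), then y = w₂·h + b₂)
y = 5

Layer 1 pre-activation: z₁ = [4, 0]
After ReLU: h = [4, 0]
Layer 2 output: y = 1×4 + -1×0 + 1 = 5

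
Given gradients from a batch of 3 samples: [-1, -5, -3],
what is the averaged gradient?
Average gradient = -3

Average = (1/3)(-1 + -5 + -3) = -9/3 = -3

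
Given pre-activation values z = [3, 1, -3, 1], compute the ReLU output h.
h = [3, 1, 0, 1]

ReLU applied element-wise: max(0,3)=3, max(0,1)=1, max(0,-3)=0, max(0,1)=1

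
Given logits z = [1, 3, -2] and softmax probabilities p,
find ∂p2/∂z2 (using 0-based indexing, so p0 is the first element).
∂p2/∂z2 = 0.005865

p = softmax(z) = [0.1185, 0.8756, 0.0059]
p2 = 0.0059

∂p2/∂z2 = p2(1 - p2) = 0.0059 × (1 - 0.0059) = 0.005865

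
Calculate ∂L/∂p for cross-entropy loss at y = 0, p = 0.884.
∂L/∂p = 8.621

∂L/∂p = -y/p + (1-y)/(1-p) = 0 + 1/0.116 = 8.621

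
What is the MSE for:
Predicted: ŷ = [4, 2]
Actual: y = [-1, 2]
MSE = 12.5

MSE = (1/2)((4--1)² + (2-2)²) = (1/2)(25 + 0) = 12.5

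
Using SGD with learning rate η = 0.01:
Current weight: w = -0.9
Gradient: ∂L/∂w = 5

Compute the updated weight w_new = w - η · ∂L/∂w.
w_new = -0.95

w_new = w - η·∂L/∂w = -0.9 - 0.01×(5) = -0.9 - (0.05) = -0.95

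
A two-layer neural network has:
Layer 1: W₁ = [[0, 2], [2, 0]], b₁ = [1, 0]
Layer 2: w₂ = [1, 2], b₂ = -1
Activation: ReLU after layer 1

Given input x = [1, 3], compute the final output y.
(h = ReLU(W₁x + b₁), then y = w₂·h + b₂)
y = 10

Layer 1 pre-activation: z₁ = [7, 2]
After ReLU: h = [7, 2]
Layer 2 output: y = 1×7 + 2×2 + -1 = 10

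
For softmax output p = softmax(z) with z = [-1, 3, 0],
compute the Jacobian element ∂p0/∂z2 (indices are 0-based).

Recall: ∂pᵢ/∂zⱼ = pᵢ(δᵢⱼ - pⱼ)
∂p0/∂z2 = -0.0007993

p = softmax(z) = [0.01715, 0.9362, 0.04661]
p0 = 0.01715, p2 = 0.04661

∂p0/∂z2 = -p0 × p2 = -0.01715 × 0.04661 = -0.0007993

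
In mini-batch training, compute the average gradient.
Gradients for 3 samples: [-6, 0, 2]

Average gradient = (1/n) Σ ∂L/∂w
Average gradient = -1.333

Average = (1/3)(-6 + 0 + 2) = -4/3 = -1.333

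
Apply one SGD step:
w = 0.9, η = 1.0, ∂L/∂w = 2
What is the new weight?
w_new = -1.1

w_new = w - η·∂L/∂w = 0.9 - 1.0×(2) = 0.9 - (2) = -1.1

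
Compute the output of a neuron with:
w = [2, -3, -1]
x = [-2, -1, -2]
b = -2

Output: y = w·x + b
y = -1

y = (2)(-2) + (-3)(-1) + (-1)(-2) + -2 = -1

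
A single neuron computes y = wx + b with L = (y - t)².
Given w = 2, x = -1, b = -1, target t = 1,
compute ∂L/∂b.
∂L/∂b = -8

y = wx + b = (2)(-1) + -1 = -3
∂L/∂y = 2(y - t) = 2(-3 - 1) = -8
∂y/∂b = 1
∂L/∂b = ∂L/∂y · ∂y/∂b = -8 × 1 = -8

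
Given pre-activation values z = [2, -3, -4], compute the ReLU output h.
h = [2, 0, 0]

ReLU applied element-wise: max(0,2)=2, max(0,-3)=0, max(0,-4)=0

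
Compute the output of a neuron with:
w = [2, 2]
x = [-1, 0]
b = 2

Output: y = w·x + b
y = 0

y = (2)(-1) + (2)(0) + 2 = 0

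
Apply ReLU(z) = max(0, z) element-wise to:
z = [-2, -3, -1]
h = [0, 0, 0]

ReLU applied element-wise: max(0,-2)=0, max(0,-3)=0, max(0,-1)=0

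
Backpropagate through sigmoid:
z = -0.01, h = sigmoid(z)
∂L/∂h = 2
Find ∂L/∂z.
∂L/∂z = 0.5

σ(-0.01) = 0.4975
σ'(-0.01) = σ(-0.01)(1 - σ(-0.01)) = 0.4975 × 0.5025 = 0.25
∂L/∂z = ∂L/∂h · σ'(z) = 2 × 0.25 = 0.5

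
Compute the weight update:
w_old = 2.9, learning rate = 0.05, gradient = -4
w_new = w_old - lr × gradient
w_new = 3.1

w_new = w - η·∂L/∂w = 2.9 - 0.05×(-4) = 2.9 - (-0.2) = 3.1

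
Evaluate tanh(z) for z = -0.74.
-0.6291

tanh(-0.74) = (e^(-0.74) - e^(0.74))/(e^(-0.74) + e^(0.74)) = -0.6291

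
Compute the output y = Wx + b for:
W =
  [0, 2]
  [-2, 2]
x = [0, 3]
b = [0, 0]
y = [6, 6]

Wx = [0×0 + 2×3, -2×0 + 2×3]
   = [6, 6]
y = Wx + b = [6 + 0, 6 + 0] = [6, 6]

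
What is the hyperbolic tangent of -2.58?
-0.9886

tanh(-2.58) = (e^(-2.58) - e^(2.58))/(e^(-2.58) + e^(2.58)) = -0.9886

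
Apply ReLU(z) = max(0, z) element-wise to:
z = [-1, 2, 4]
h = [0, 2, 4]

ReLU applied element-wise: max(0,-1)=0, max(0,2)=2, max(0,4)=4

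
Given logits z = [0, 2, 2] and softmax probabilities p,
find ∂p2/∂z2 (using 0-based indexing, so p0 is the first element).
∂p2/∂z2 = 0.249

p = softmax(z) = [0.06338, 0.4683, 0.4683]
p2 = 0.4683

∂p2/∂z2 = p2(1 - p2) = 0.4683 × (1 - 0.4683) = 0.249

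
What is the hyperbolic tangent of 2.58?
0.9886

tanh(2.58) = (e^(2.58) - e^(-2.58))/(e^(2.58) + e^(-2.58)) = 0.9886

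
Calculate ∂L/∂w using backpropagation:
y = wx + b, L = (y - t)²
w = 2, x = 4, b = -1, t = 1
∂L/∂w = 48

y = wx + b = (2)(4) + -1 = 7
∂L/∂y = 2(y - t) = 2(7 - 1) = 12
∂y/∂w = x = 4
∂L/∂w = ∂L/∂y · ∂y/∂w = 12 × 4 = 48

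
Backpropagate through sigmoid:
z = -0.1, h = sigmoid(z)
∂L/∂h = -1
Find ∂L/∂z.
∂L/∂z = -0.2494

σ(-0.1) = 0.475
σ'(-0.1) = σ(-0.1)(1 - σ(-0.1)) = 0.475 × 0.525 = 0.2494
∂L/∂z = ∂L/∂h · σ'(z) = -1 × 0.2494 = -0.2494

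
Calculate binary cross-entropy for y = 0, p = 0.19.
L = 0.2107

L = -0·log(0.19) - 1·log(0.81) = -log(0.81) = 0.2107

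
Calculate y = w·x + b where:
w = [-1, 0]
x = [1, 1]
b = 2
y = 1

y = (-1)(1) + (0)(1) + 2 = 1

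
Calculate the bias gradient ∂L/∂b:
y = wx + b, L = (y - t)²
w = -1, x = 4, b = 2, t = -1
∂L/∂b = -2

y = wx + b = (-1)(4) + 2 = -2
∂L/∂y = 2(y - t) = 2(-2 - -1) = -2
∂y/∂b = 1
∂L/∂b = ∂L/∂y · ∂y/∂b = -2 × 1 = -2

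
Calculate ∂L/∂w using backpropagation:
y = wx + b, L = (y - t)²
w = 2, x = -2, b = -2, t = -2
∂L/∂w = 16

y = wx + b = (2)(-2) + -2 = -6
∂L/∂y = 2(y - t) = 2(-6 - -2) = -8
∂y/∂w = x = -2
∂L/∂w = ∂L/∂y · ∂y/∂w = -8 × -2 = 16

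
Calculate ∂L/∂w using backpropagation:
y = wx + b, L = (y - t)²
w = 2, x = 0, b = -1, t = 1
∂L/∂w = 0

y = wx + b = (2)(0) + -1 = -1
∂L/∂y = 2(y - t) = 2(-1 - 1) = -4
∂y/∂w = x = 0
∂L/∂w = ∂L/∂y · ∂y/∂w = -4 × 0 = 0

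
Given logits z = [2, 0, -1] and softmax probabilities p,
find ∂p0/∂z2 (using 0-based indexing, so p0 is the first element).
∂p0/∂z2 = -0.03545

p = softmax(z) = [0.8438, 0.1142, 0.04201]
p0 = 0.8438, p2 = 0.04201

∂p0/∂z2 = -p0 × p2 = -0.8438 × 0.04201 = -0.03545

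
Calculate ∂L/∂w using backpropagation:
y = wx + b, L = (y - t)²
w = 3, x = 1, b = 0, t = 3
∂L/∂w = 0

y = wx + b = (3)(1) + 0 = 3
∂L/∂y = 2(y - t) = 2(3 - 3) = 0
∂y/∂w = x = 1
∂L/∂w = ∂L/∂y · ∂y/∂w = 0 × 1 = 0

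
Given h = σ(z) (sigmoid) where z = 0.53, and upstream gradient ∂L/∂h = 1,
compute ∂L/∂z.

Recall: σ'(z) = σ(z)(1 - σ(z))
∂L/∂z = 0.2332

σ(0.53) = 0.6295
σ'(0.53) = σ(0.53)(1 - σ(0.53)) = 0.6295 × 0.3705 = 0.2332
∂L/∂z = ∂L/∂h · σ'(z) = 1 × 0.2332 = 0.2332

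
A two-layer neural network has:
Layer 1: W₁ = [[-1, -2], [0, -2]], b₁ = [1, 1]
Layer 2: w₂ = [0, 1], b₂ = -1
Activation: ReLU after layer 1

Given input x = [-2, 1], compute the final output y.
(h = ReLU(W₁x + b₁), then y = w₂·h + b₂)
y = -1

Layer 1 pre-activation: z₁ = [1, -1]
After ReLU: h = [1, 0]
Layer 2 output: y = 0×1 + 1×0 + -1 = -1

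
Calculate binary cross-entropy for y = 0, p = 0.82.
L = 1.715

L = -0·log(0.82) - 1·log(0.18) = -log(0.18) = 1.715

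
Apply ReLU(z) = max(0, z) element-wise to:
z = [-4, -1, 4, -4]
h = [0, 0, 4, 0]

ReLU applied element-wise: max(0,-4)=0, max(0,-1)=0, max(0,4)=4, max(0,-4)=0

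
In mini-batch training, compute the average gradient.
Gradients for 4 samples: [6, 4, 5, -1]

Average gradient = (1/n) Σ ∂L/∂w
Average gradient = 3.5

Average = (1/4)(6 + 4 + 5 + -1) = 14/4 = 3.5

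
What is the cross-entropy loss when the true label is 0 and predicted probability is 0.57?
L = 0.844

L = -0·log(0.57) - 1·log(0.43) = -log(0.43) = 0.844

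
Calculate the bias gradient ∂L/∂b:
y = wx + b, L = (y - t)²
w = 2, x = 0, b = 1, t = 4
∂L/∂b = -6

y = wx + b = (2)(0) + 1 = 1
∂L/∂y = 2(y - t) = 2(1 - 4) = -6
∂y/∂b = 1
∂L/∂b = ∂L/∂y · ∂y/∂b = -6 × 1 = -6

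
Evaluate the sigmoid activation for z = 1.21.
0.7703

sigmoid(1.21) = 1/(1 + e^(-1.21)) = 1/(1 + 0.2982) = 0.7703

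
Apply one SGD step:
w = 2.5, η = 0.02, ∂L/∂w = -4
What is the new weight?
w_new = 2.58

w_new = w - η·∂L/∂w = 2.5 - 0.02×(-4) = 2.5 - (-0.08) = 2.58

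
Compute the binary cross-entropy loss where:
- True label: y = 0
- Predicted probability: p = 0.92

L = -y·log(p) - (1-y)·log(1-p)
L = 2.526

L = -0·log(0.92) - 1·log(0.08) = -log(0.08) = 2.526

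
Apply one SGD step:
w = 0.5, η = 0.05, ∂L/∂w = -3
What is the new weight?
w_new = 0.65

w_new = w - η·∂L/∂w = 0.5 - 0.05×(-3) = 0.5 - (-0.15) = 0.65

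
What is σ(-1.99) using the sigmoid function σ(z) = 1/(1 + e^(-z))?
0.1203

sigmoid(-1.99) = 1/(1 + e^(1.99)) = 1/(1 + 7.316) = 0.1203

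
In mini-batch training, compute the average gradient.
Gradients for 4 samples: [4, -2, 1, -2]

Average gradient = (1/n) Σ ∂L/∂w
Average gradient = 0.25

Average = (1/4)(4 + -2 + 1 + -2) = 1/4 = 0.25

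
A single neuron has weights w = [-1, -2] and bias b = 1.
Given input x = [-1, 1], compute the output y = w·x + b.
y = 0

y = (-1)(-1) + (-2)(1) + 1 = 0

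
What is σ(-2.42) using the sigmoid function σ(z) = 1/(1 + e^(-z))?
0.08166

sigmoid(-2.42) = 1/(1 + e^(2.42)) = 1/(1 + 11.25) = 0.08166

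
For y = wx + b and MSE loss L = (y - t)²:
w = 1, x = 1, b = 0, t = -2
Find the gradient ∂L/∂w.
∂L/∂w = 6

y = wx + b = (1)(1) + 0 = 1
∂L/∂y = 2(y - t) = 2(1 - -2) = 6
∂y/∂w = x = 1
∂L/∂w = ∂L/∂y · ∂y/∂w = 6 × 1 = 6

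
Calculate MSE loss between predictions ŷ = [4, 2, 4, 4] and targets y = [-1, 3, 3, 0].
MSE = 10.75

MSE = (1/4)((4--1)² + (2-3)² + (4-3)² + (4-0)²) = (1/4)(25 + 1 + 1 + 16) = 10.75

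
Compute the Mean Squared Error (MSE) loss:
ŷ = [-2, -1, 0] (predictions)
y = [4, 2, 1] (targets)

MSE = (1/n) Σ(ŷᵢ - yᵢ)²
MSE = 15.33

MSE = (1/3)((-2-4)² + (-1-2)² + (0-1)²) = (1/3)(36 + 9 + 1) = 15.33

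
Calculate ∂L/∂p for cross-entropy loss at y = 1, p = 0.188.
∂L/∂p = -5.319

∂L/∂p = -y/p + (1-y)/(1-p) = -1/0.188 + 0 = -5.319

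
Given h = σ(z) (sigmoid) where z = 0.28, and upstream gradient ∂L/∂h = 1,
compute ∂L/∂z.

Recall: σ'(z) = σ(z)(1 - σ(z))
∂L/∂z = 0.2452

σ(0.28) = 0.5695
σ'(0.28) = σ(0.28)(1 - σ(0.28)) = 0.5695 × 0.4305 = 0.2452
∂L/∂z = ∂L/∂h · σ'(z) = 1 × 0.2452 = 0.2452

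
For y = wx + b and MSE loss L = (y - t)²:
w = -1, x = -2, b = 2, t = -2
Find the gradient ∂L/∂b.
∂L/∂b = 12

y = wx + b = (-1)(-2) + 2 = 4
∂L/∂y = 2(y - t) = 2(4 - -2) = 12
∂y/∂b = 1
∂L/∂b = ∂L/∂y · ∂y/∂b = 12 × 1 = 12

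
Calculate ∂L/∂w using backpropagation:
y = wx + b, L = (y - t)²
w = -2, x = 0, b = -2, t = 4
∂L/∂w = 0

y = wx + b = (-2)(0) + -2 = -2
∂L/∂y = 2(y - t) = 2(-2 - 4) = -12
∂y/∂w = x = 0
∂L/∂w = ∂L/∂y · ∂y/∂w = -12 × 0 = 0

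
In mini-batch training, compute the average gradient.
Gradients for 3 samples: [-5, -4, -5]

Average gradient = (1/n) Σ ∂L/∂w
Average gradient = -4.667

Average = (1/3)(-5 + -4 + -5) = -14/3 = -4.667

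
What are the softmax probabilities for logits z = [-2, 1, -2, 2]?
p = [0.013, 0.2619, 0.013, 0.712]

exp(z) = [0.1353, 2.718, 0.1353, 7.389]
Sum = 10.38
p = [0.013, 0.2619, 0.013, 0.712]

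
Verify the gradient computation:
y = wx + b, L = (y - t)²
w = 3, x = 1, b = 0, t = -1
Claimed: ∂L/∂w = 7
Incorrect

y = (3)(1) + 0 = 3
∂L/∂y = 2(y - t) = 2(3 - -1) = 8
∂y/∂w = x = 1
∂L/∂w = 8 × 1 = 8

Claimed value: 7
Incorrect: The correct gradient is 8.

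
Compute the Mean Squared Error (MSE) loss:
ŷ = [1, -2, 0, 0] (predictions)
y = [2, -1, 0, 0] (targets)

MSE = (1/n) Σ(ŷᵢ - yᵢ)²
MSE = 0.5

MSE = (1/4)((1-2)² + (-2--1)² + (0-0)² + (0-0)²) = (1/4)(1 + 1 + 0 + 0) = 0.5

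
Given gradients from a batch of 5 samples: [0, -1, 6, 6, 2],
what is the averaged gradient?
Average gradient = 2.6

Average = (1/5)(0 + -1 + 6 + 6 + 2) = 13/5 = 2.6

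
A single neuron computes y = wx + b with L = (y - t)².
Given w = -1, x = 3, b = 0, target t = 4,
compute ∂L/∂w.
∂L/∂w = -42

y = wx + b = (-1)(3) + 0 = -3
∂L/∂y = 2(y - t) = 2(-3 - 4) = -14
∂y/∂w = x = 3
∂L/∂w = ∂L/∂y · ∂y/∂w = -14 × 3 = -42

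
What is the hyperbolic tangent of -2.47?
-0.9858

tanh(-2.47) = (e^(-2.47) - e^(2.47))/(e^(-2.47) + e^(2.47)) = -0.9858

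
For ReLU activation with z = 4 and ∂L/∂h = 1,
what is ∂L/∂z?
∂L/∂z = 1

h = ReLU(4) = 4
Since z > 0: ∂h/∂z = 1
∂L/∂z = ∂L/∂h · ∂h/∂z = 1 × 1 = 1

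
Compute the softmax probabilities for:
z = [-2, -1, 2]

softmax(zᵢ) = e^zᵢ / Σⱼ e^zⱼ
p = [0.0171, 0.0466, 0.9362]

exp(z) = [0.1353, 0.3679, 7.389]
Sum = 7.892
p = [0.0171, 0.0466, 0.9362]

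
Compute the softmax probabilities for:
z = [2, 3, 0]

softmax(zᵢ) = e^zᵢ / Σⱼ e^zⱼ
p = [0.2595, 0.7054, 0.0351]

exp(z) = [7.389, 20.09, 1]
Sum = 28.47
p = [0.2595, 0.7054, 0.0351]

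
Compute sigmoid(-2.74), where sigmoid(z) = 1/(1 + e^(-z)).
0.06065

sigmoid(-2.74) = 1/(1 + e^(2.74)) = 1/(1 + 15.49) = 0.06065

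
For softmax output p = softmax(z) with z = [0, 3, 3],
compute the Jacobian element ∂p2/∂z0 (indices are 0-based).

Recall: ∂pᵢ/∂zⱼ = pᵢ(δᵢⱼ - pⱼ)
∂p2/∂z0 = -0.01185

p = softmax(z) = [0.02429, 0.4879, 0.4879]
p2 = 0.4879, p0 = 0.02429

∂p2/∂z0 = -p2 × p0 = -0.4879 × 0.02429 = -0.01185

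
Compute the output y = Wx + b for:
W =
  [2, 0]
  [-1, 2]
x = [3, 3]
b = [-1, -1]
y = [5, 2]

Wx = [2×3 + 0×3, -1×3 + 2×3]
   = [6, 3]
y = Wx + b = [6 + -1, 3 + -1] = [5, 2]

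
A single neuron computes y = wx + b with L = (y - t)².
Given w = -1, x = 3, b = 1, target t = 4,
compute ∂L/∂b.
∂L/∂b = -12

y = wx + b = (-1)(3) + 1 = -2
∂L/∂y = 2(y - t) = 2(-2 - 4) = -12
∂y/∂b = 1
∂L/∂b = ∂L/∂y · ∂y/∂b = -12 × 1 = -12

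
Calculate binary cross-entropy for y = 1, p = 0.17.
L = 1.772

L = -1·log(0.17) - 0·log(0.83) = -log(0.17) = 1.772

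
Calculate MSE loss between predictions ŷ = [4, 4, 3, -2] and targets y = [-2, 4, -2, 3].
MSE = 21.5

MSE = (1/4)((4--2)² + (4-4)² + (3--2)² + (-2-3)²) = (1/4)(36 + 0 + 25 + 25) = 21.5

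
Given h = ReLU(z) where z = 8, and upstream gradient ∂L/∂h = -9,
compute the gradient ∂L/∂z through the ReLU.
∂L/∂z = -9

h = ReLU(8) = 8
Since z > 0: ∂h/∂z = 1
∂L/∂z = ∂L/∂h · ∂h/∂z = -9 × 1 = -9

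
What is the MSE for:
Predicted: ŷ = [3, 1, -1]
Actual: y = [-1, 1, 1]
MSE = 6.667

MSE = (1/3)((3--1)² + (1-1)² + (-1-1)²) = (1/3)(16 + 0 + 4) = 6.667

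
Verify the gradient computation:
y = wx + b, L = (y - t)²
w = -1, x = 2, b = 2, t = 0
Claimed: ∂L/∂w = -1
Incorrect

y = (-1)(2) + 2 = 0
∂L/∂y = 2(y - t) = 2(0 - 0) = 0
∂y/∂w = x = 2
∂L/∂w = 0 × 2 = 0

Claimed value: -1
Incorrect: The correct gradient is 0.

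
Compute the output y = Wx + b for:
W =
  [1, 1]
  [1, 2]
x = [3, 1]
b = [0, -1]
y = [4, 4]

Wx = [1×3 + 1×1, 1×3 + 2×1]
   = [4, 5]
y = Wx + b = [4 + 0, 5 + -1] = [4, 4]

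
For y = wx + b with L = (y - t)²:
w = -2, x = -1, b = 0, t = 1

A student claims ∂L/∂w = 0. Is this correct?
Incorrect

y = (-2)(-1) + 0 = 2
∂L/∂y = 2(y - t) = 2(2 - 1) = 2
∂y/∂w = x = -1
∂L/∂w = 2 × -1 = -2

Claimed value: 0
Incorrect: The correct gradient is -2.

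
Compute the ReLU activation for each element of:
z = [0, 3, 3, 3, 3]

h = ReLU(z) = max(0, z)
h = [0, 3, 3, 3, 3]

ReLU applied element-wise: max(0,0)=0, max(0,3)=3, max(0,3)=3, max(0,3)=3, max(0,3)=3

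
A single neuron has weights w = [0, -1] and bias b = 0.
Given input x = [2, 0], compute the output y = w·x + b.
y = 0

y = (0)(2) + (-1)(0) + 0 = 0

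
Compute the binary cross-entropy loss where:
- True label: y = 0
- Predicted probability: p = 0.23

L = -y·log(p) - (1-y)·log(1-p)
L = 0.2614

L = -0·log(0.23) - 1·log(0.77) = -log(0.77) = 0.2614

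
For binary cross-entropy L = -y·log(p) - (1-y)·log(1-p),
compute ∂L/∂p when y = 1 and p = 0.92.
∂L/∂p = -1.087

∂L/∂p = -y/p + (1-y)/(1-p) = -1/0.92 + 0 = -1.087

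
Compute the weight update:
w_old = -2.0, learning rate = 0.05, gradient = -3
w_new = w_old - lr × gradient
w_new = -1.85

w_new = w - η·∂L/∂w = -2.0 - 0.05×(-3) = -2.0 - (-0.15) = -1.85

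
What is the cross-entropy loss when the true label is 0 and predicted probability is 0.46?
L = 0.6162

L = -0·log(0.46) - 1·log(0.54) = -log(0.54) = 0.6162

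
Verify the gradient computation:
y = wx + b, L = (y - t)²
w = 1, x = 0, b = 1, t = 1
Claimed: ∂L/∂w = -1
Incorrect

y = (1)(0) + 1 = 1
∂L/∂y = 2(y - t) = 2(1 - 1) = 0
∂y/∂w = x = 0
∂L/∂w = 0 × 0 = 0

Claimed value: -1
Incorrect: The correct gradient is 0.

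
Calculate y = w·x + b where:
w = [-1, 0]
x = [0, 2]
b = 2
y = 2

y = (-1)(0) + (0)(2) + 2 = 2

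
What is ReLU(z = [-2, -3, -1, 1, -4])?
h = [0, 0, 0, 1, 0]

ReLU applied element-wise: max(0,-2)=0, max(0,-3)=0, max(0,-1)=0, max(0,1)=1, max(0,-4)=0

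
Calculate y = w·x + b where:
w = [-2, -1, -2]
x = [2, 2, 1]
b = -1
y = -9

y = (-2)(2) + (-1)(2) + (-2)(1) + -1 = -9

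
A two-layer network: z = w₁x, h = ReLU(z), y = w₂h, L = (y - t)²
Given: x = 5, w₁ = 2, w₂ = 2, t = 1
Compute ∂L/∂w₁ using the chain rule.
∂L/∂w₁ = 380

Forward pass:
z = w₁x = 2×5 = 10
h = ReLU(10) = 10
y = w₂h = 2×10 = 20

Backward pass:
∂L/∂y = 2(y - t) = 2(20 - 1) = 38
∂y/∂h = w₂ = 2
∂h/∂z = 1 (ReLU derivative)
∂z/∂w₁ = x = 5

∂L/∂w₁ = 38 × 2 × 1 × 5 = 380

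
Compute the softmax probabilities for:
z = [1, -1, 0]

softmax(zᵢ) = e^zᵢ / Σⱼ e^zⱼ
p = [0.6652, 0.09, 0.2447]

exp(z) = [2.718, 0.3679, 1]
Sum = 4.086
p = [0.6652, 0.09, 0.2447]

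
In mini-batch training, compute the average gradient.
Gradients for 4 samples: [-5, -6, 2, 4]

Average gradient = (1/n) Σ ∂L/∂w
Average gradient = -1.25

Average = (1/4)(-5 + -6 + 2 + 4) = -5/4 = -1.25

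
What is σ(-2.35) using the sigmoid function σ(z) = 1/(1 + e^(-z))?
0.08707

sigmoid(-2.35) = 1/(1 + e^(2.35)) = 1/(1 + 10.49) = 0.08707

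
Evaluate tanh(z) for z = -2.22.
-0.9767

tanh(-2.22) = (e^(-2.22) - e^(2.22))/(e^(-2.22) + e^(2.22)) = -0.9767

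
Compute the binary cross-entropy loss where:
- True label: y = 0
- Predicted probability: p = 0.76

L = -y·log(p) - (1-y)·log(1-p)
L = 1.427

L = -0·log(0.76) - 1·log(0.24) = -log(0.24) = 1.427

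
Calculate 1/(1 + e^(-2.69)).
0.9364

sigmoid(2.69) = 1/(1 + e^(-2.69)) = 1/(1 + 0.06788) = 0.9364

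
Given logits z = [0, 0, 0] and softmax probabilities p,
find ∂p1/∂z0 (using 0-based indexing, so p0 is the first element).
∂p1/∂z0 = -0.1111

p = softmax(z) = [0.3333, 0.3333, 0.3333]
p1 = 0.3333, p0 = 0.3333

∂p1/∂z0 = -p1 × p0 = -0.3333 × 0.3333 = -0.1111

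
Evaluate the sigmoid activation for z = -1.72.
0.1519

sigmoid(-1.72) = 1/(1 + e^(1.72)) = 1/(1 + 5.585) = 0.1519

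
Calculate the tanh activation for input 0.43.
0.4053

tanh(0.43) = (e^(0.43) - e^(-0.43))/(e^(0.43) + e^(-0.43)) = 0.4053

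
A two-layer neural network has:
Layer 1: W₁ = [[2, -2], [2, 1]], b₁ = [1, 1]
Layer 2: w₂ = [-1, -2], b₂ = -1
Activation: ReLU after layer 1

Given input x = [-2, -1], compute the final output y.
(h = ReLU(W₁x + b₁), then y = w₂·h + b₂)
y = -1

Layer 1 pre-activation: z₁ = [-1, -4]
After ReLU: h = [0, 0]
Layer 2 output: y = -1×0 + -2×0 + -1 = -1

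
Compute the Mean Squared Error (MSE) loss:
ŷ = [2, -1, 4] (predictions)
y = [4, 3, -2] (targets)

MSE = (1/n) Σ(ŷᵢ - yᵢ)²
MSE = 18.67

MSE = (1/3)((2-4)² + (-1-3)² + (4--2)²) = (1/3)(4 + 16 + 36) = 18.67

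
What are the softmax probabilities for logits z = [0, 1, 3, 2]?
p = [0.0321, 0.0871, 0.6439, 0.2369]

exp(z) = [1, 2.718, 20.09, 7.389]
Sum = 31.19
p = [0.0321, 0.0871, 0.6439, 0.2369]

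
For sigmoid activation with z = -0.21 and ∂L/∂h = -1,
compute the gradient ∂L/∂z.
∂L/∂z = -0.2473

σ(-0.21) = 0.4477
σ'(-0.21) = σ(-0.21)(1 - σ(-0.21)) = 0.4477 × 0.5523 = 0.2473
∂L/∂z = ∂L/∂h · σ'(z) = -1 × 0.2473 = -0.2473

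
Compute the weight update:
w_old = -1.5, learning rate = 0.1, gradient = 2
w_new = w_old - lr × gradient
w_new = -1.7

w_new = w - η·∂L/∂w = -1.5 - 0.1×(2) = -1.5 - (0.2) = -1.7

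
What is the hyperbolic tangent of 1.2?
0.8337

tanh(1.2) = (e^(1.2) - e^(-1.2))/(e^(1.2) + e^(-1.2)) = 0.8337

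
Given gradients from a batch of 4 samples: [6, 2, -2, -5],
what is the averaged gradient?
Average gradient = 0.25

Average = (1/4)(6 + 2 + -2 + -5) = 1/4 = 0.25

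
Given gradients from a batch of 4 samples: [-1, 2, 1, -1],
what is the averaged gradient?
Average gradient = 0.25

Average = (1/4)(-1 + 2 + 1 + -1) = 1/4 = 0.25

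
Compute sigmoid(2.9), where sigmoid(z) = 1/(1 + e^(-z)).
0.9478

sigmoid(2.9) = 1/(1 + e^(-2.9)) = 1/(1 + 0.05502) = 0.9478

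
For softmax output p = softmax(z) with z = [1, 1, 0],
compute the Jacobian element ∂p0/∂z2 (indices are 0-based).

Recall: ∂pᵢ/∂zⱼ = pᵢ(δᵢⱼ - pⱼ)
∂p0/∂z2 = -0.06561

p = softmax(z) = [0.4223, 0.4223, 0.1554]
p0 = 0.4223, p2 = 0.1554

∂p0/∂z2 = -p0 × p2 = -0.4223 × 0.1554 = -0.06561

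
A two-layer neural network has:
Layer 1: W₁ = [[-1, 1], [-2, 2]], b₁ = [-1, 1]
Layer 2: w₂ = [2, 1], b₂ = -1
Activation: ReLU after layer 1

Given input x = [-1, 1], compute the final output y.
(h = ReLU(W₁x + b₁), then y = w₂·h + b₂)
y = 6

Layer 1 pre-activation: z₁ = [1, 5]
After ReLU: h = [1, 5]
Layer 2 output: y = 2×1 + 1×5 + -1 = 6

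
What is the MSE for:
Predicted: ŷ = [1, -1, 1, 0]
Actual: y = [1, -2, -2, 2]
MSE = 3.5

MSE = (1/4)((1-1)² + (-1--2)² + (1--2)² + (0-2)²) = (1/4)(0 + 1 + 9 + 4) = 3.5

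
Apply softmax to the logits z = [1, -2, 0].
p = [0.7054, 0.0351, 0.2595]

exp(z) = [2.718, 0.1353, 1]
Sum = 3.854
p = [0.7054, 0.0351, 0.2595]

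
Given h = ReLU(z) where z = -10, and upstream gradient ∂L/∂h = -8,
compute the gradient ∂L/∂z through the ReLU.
∂L/∂z = 0

h = ReLU(-10) = 0
Since z < 0: ∂h/∂z = 0
∂L/∂z = ∂L/∂h · ∂h/∂z = -8 × 0 = 0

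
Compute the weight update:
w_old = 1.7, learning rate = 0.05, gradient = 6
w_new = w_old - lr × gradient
w_new = 1.4

w_new = w - η·∂L/∂w = 1.7 - 0.05×(6) = 1.7 - (0.3) = 1.4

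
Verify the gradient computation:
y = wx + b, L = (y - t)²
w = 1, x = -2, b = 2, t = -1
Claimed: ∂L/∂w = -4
Correct

y = (1)(-2) + 2 = 0
∂L/∂y = 2(y - t) = 2(0 - -1) = 2
∂y/∂w = x = -2
∂L/∂w = 2 × -2 = -4

Claimed value: -4
Correct: The correct gradient is -4.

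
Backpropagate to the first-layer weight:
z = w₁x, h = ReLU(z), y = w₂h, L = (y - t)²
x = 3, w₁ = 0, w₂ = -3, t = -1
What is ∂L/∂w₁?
∂L/∂w₁ = 0

Forward pass:
z = w₁x = 0×3 = 0
h = ReLU(0) = 0
y = w₂h = -3×0 = 0

Backward pass:
∂L/∂y = 2(y - t) = 2(0 - -1) = 2
∂y/∂h = w₂ = -3
∂h/∂z = 0 (ReLU derivative)
∂z/∂w₁ = x = 3

∂L/∂w₁ = 2 × -3 × 0 × 3 = 0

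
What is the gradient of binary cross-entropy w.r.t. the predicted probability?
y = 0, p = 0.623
∂L/∂p = 2.653

∂L/∂p = -y/p + (1-y)/(1-p) = 0 + 1/0.377 = 2.653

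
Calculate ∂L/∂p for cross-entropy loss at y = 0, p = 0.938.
∂L/∂p = 16.13

∂L/∂p = -y/p + (1-y)/(1-p) = 0 + 1/0.062 = 16.13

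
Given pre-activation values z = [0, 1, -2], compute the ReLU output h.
h = [0, 1, 0]

ReLU applied element-wise: max(0,0)=0, max(0,1)=1, max(0,-2)=0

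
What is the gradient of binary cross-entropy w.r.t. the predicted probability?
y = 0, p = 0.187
∂L/∂p = 1.23

∂L/∂p = -y/p + (1-y)/(1-p) = 0 + 1/0.813 = 1.23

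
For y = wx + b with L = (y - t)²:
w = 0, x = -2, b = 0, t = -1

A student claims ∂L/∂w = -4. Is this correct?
Correct

y = (0)(-2) + 0 = 0
∂L/∂y = 2(y - t) = 2(0 - -1) = 2
∂y/∂w = x = -2
∂L/∂w = 2 × -2 = -4

Claimed value: -4
Correct: The correct gradient is -4.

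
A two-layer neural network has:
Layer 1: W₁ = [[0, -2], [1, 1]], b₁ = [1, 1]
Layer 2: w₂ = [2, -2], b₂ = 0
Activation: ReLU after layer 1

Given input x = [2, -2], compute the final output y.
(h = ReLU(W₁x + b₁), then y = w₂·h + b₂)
y = 8

Layer 1 pre-activation: z₁ = [5, 1]
After ReLU: h = [5, 1]
Layer 2 output: y = 2×5 + -2×1 + 0 = 8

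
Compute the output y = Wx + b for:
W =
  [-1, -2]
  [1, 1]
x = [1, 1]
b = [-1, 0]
y = [-4, 2]

Wx = [-1×1 + -2×1, 1×1 + 1×1]
   = [-3, 2]
y = Wx + b = [-3 + -1, 2 + 0] = [-4, 2]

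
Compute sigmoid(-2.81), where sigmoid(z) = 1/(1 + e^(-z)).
0.05679

sigmoid(-2.81) = 1/(1 + e^(2.81)) = 1/(1 + 16.61) = 0.05679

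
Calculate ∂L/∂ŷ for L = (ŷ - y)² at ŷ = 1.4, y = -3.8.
∂L/∂ŷ = 10.4

∂L/∂ŷ = 2(ŷ - y) = 2(1.4 - -3.8) = 2(5.2) = 10.4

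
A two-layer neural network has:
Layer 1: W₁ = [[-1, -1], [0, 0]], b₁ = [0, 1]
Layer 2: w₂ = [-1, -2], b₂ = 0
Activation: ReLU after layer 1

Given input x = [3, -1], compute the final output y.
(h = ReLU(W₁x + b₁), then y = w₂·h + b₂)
y = -2

Layer 1 pre-activation: z₁ = [-2, 1]
After ReLU: h = [0, 1]
Layer 2 output: y = -1×0 + -2×1 + 0 = -2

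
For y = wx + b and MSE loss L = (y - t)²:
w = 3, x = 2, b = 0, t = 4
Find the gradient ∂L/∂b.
∂L/∂b = 4

y = wx + b = (3)(2) + 0 = 6
∂L/∂y = 2(y - t) = 2(6 - 4) = 4
∂y/∂b = 1
∂L/∂b = ∂L/∂y · ∂y/∂b = 4 × 1 = 4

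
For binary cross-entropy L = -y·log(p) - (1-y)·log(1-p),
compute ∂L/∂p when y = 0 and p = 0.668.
∂L/∂p = 3.012

∂L/∂p = -y/p + (1-y)/(1-p) = 0 + 1/0.332 = 3.012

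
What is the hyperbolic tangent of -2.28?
-0.9793

tanh(-2.28) = (e^(-2.28) - e^(2.28))/(e^(-2.28) + e^(2.28)) = -0.9793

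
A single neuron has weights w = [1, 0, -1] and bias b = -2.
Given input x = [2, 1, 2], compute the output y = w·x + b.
y = -2

y = (1)(2) + (0)(1) + (-1)(2) + -2 = -2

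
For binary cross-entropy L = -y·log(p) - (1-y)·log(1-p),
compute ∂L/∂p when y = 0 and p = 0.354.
∂L/∂p = 1.548

∂L/∂p = -y/p + (1-y)/(1-p) = 0 + 1/0.646 = 1.548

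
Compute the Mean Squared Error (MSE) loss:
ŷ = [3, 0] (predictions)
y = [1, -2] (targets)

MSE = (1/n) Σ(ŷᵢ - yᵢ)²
MSE = 4

MSE = (1/2)((3-1)² + (0--2)²) = (1/2)(4 + 4) = 4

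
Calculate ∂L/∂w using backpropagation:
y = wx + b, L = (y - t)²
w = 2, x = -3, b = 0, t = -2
∂L/∂w = 24

y = wx + b = (2)(-3) + 0 = -6
∂L/∂y = 2(y - t) = 2(-6 - -2) = -8
∂y/∂w = x = -3
∂L/∂w = ∂L/∂y · ∂y/∂w = -8 × -3 = 24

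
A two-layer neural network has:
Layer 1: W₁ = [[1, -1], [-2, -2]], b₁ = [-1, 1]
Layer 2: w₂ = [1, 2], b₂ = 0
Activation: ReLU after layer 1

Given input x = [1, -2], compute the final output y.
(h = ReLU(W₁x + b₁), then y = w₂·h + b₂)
y = 8

Layer 1 pre-activation: z₁ = [2, 3]
After ReLU: h = [2, 3]
Layer 2 output: y = 1×2 + 2×3 + 0 = 8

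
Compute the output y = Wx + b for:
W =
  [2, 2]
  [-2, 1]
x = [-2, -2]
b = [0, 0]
y = [-8, 2]

Wx = [2×-2 + 2×-2, -2×-2 + 1×-2]
   = [-8, 2]
y = Wx + b = [-8 + 0, 2 + 0] = [-8, 2]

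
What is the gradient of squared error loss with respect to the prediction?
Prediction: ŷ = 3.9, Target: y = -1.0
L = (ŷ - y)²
∂L/∂ŷ = 9.8

∂L/∂ŷ = 2(ŷ - y) = 2(3.9 - -1.0) = 2(4.9) = 9.8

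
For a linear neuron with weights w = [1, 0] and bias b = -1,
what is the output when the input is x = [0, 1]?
y = -1

y = (1)(0) + (0)(1) + -1 = -1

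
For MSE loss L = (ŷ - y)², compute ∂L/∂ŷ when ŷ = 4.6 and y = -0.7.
∂L/∂ŷ = 10.6

∂L/∂ŷ = 2(ŷ - y) = 2(4.6 - -0.7) = 2(5.3) = 10.6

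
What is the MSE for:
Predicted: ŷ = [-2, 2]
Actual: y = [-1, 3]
MSE = 1

MSE = (1/2)((-2--1)² + (2-3)²) = (1/2)(1 + 1) = 1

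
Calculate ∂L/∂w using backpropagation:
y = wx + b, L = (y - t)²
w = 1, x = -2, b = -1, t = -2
∂L/∂w = 4

y = wx + b = (1)(-2) + -1 = -3
∂L/∂y = 2(y - t) = 2(-3 - -2) = -2
∂y/∂w = x = -2
∂L/∂w = ∂L/∂y · ∂y/∂w = -2 × -2 = 4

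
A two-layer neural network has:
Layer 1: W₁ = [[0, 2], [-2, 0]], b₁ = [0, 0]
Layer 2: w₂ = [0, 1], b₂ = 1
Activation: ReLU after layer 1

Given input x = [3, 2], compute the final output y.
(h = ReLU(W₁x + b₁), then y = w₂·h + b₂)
y = 1

Layer 1 pre-activation: z₁ = [4, -6]
After ReLU: h = [4, 0]
Layer 2 output: y = 0×4 + 1×0 + 1 = 1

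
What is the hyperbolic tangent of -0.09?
-0.08976

tanh(-0.09) = (e^(-0.09) - e^(0.09))/(e^(-0.09) + e^(0.09)) = -0.08976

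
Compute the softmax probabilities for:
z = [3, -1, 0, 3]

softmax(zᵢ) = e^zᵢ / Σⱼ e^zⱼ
p = [0.4835, 0.0089, 0.0241, 0.4835]

exp(z) = [20.09, 0.3679, 1, 20.09]
Sum = 41.54
p = [0.4835, 0.0089, 0.0241, 0.4835]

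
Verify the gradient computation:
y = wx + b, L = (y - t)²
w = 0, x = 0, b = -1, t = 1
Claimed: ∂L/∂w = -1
Incorrect

y = (0)(0) + -1 = -1
∂L/∂y = 2(y - t) = 2(-1 - 1) = -4
∂y/∂w = x = 0
∂L/∂w = -4 × 0 = 0

Claimed value: -1
Incorrect: The correct gradient is 0.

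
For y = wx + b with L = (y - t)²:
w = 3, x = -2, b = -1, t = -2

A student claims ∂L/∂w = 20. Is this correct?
Correct

y = (3)(-2) + -1 = -7
∂L/∂y = 2(y - t) = 2(-7 - -2) = -10
∂y/∂w = x = -2
∂L/∂w = -10 × -2 = 20

Claimed value: 20
Correct: The correct gradient is 20.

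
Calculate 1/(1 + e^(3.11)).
0.0427

sigmoid(-3.11) = 1/(1 + e^(3.11)) = 1/(1 + 22.42) = 0.0427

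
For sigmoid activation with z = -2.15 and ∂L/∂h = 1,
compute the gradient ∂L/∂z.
∂L/∂z = 0.09345

σ(-2.15) = 0.1043
σ'(-2.15) = σ(-2.15)(1 - σ(-2.15)) = 0.1043 × 0.8957 = 0.09345
∂L/∂z = ∂L/∂h · σ'(z) = 1 × 0.09345 = 0.09345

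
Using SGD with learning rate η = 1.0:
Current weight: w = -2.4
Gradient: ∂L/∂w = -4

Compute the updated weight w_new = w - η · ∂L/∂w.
w_new = 1.6

w_new = w - η·∂L/∂w = -2.4 - 1.0×(-4) = -2.4 - (-4) = 1.6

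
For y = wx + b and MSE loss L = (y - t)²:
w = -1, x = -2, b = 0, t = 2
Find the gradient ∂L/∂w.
∂L/∂w = 0

y = wx + b = (-1)(-2) + 0 = 2
∂L/∂y = 2(y - t) = 2(2 - 2) = 0
∂y/∂w = x = -2
∂L/∂w = ∂L/∂y · ∂y/∂w = 0 × -2 = 0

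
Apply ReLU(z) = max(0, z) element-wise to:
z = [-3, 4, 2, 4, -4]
h = [0, 4, 2, 4, 0]

ReLU applied element-wise: max(0,-3)=0, max(0,4)=4, max(0,2)=2, max(0,4)=4, max(0,-4)=0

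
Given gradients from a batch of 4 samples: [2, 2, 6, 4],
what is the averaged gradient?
Average gradient = 3.5

Average = (1/4)(2 + 2 + 6 + 4) = 14/4 = 3.5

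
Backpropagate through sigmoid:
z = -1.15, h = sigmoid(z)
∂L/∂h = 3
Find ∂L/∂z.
∂L/∂z = 0.548

σ(-1.15) = 0.2405
σ'(-1.15) = σ(-1.15)(1 - σ(-1.15)) = 0.2405 × 0.7595 = 0.1827
∂L/∂z = ∂L/∂h · σ'(z) = 3 × 0.1827 = 0.548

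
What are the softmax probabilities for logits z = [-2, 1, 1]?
p = [0.0243, 0.4879, 0.4879]

exp(z) = [0.1353, 2.718, 2.718]
Sum = 5.572
p = [0.0243, 0.4879, 0.4879]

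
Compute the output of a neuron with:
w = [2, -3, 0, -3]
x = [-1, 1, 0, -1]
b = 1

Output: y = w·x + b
y = -1

y = (2)(-1) + (-3)(1) + (0)(0) + (-3)(-1) + 1 = -1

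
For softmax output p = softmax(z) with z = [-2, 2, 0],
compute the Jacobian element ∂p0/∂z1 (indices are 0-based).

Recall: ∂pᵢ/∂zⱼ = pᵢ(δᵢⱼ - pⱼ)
∂p0/∂z1 = -0.01376

p = softmax(z) = [0.01588, 0.8668, 0.1173]
p0 = 0.01588, p1 = 0.8668

∂p0/∂z1 = -p0 × p1 = -0.01588 × 0.8668 = -0.01376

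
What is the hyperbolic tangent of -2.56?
-0.9881

tanh(-2.56) = (e^(-2.56) - e^(2.56))/(e^(-2.56) + e^(2.56)) = -0.9881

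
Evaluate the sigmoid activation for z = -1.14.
0.2423

sigmoid(-1.14) = 1/(1 + e^(1.14)) = 1/(1 + 3.127) = 0.2423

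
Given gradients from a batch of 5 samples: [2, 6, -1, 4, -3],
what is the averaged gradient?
Average gradient = 1.6

Average = (1/5)(2 + 6 + -1 + 4 + -3) = 8/5 = 1.6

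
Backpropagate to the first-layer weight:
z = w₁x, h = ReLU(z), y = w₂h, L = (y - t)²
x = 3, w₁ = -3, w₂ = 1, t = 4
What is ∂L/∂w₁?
∂L/∂w₁ = 0

Forward pass:
z = w₁x = -3×3 = -9
h = ReLU(-9) = 0
y = w₂h = 1×0 = 0

Backward pass:
∂L/∂y = 2(y - t) = 2(0 - 4) = -8
∂y/∂h = w₂ = 1
∂h/∂z = 0 (ReLU derivative)
∂z/∂w₁ = x = 3

∂L/∂w₁ = -8 × 1 × 0 × 3 = 0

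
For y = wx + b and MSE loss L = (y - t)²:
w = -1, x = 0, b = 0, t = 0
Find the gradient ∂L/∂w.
∂L/∂w = 0

y = wx + b = (-1)(0) + 0 = 0
∂L/∂y = 2(y - t) = 2(0 - 0) = 0
∂y/∂w = x = 0
∂L/∂w = ∂L/∂y · ∂y/∂w = 0 × 0 = 0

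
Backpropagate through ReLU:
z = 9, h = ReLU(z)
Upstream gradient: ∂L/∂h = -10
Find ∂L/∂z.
∂L/∂z = -10

h = ReLU(9) = 9
Since z > 0: ∂h/∂z = 1
∂L/∂z = ∂L/∂h · ∂h/∂z = -10 × 1 = -10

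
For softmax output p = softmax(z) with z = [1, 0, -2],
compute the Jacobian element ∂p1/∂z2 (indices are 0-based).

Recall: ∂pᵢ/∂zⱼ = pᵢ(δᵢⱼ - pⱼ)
∂p1/∂z2 = -0.009113

p = softmax(z) = [0.7054, 0.2595, 0.03512]
p1 = 0.2595, p2 = 0.03512

∂p1/∂z2 = -p1 × p2 = -0.2595 × 0.03512 = -0.009113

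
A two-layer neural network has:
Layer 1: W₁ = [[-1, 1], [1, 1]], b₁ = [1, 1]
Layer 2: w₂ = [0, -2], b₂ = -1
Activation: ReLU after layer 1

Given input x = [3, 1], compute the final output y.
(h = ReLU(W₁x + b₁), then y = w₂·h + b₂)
y = -11

Layer 1 pre-activation: z₁ = [-1, 5]
After ReLU: h = [0, 5]
Layer 2 output: y = 0×0 + -2×5 + -1 = -11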